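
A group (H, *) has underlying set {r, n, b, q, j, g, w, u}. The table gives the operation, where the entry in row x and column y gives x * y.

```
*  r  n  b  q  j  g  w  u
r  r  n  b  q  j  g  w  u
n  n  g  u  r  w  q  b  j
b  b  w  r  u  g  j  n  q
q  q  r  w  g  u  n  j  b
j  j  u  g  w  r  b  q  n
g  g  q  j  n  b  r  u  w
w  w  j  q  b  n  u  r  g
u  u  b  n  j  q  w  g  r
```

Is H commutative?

No

q * j = u but j * q = w.
Since q and j do not commute, H is not abelian.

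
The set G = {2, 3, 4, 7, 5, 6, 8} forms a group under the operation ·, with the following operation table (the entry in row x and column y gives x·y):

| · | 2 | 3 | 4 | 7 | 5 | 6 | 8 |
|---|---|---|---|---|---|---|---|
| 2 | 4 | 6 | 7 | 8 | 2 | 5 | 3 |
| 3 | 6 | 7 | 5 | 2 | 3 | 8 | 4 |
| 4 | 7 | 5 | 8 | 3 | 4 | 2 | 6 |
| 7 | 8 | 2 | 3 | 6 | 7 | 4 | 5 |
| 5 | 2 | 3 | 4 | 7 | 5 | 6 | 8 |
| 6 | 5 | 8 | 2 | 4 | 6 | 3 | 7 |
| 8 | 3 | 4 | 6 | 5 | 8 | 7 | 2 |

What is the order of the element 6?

The identity element is 5 (its row matches the header).
6^1 = 6
6^2 = 6·6 = 3
6^3 = 3·6 = 8
6^4 = 8·6 = 7
6^5 = 7·6 = 4
6^6 = 4·6 = 2
6^7 = 2·6 = 5
The first power of 6 equal to the identity is 6^7, so ord(6) = 7.

7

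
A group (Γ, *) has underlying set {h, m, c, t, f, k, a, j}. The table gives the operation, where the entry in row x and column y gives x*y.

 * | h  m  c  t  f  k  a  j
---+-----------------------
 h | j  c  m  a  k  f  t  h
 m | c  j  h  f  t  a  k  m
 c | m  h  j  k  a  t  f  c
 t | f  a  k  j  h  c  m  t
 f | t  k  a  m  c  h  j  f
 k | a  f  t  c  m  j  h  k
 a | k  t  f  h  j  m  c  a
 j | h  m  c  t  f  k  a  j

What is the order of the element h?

2

The identity element is j (its row matches the header).
h^1 = h
h^2 = h*h = j
The first power of h equal to the identity is h^2, so ord(h) = 2.
(Structurally, Γ here is isomorphic to the dihedral group D_4.)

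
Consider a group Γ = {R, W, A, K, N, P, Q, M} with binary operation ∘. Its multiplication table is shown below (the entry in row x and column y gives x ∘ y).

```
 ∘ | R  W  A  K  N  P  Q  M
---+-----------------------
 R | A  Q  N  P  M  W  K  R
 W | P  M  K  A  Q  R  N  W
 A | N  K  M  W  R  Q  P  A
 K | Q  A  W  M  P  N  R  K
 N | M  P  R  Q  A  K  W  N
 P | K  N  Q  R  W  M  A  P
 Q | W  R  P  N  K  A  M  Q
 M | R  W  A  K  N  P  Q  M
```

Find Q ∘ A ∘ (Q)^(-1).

A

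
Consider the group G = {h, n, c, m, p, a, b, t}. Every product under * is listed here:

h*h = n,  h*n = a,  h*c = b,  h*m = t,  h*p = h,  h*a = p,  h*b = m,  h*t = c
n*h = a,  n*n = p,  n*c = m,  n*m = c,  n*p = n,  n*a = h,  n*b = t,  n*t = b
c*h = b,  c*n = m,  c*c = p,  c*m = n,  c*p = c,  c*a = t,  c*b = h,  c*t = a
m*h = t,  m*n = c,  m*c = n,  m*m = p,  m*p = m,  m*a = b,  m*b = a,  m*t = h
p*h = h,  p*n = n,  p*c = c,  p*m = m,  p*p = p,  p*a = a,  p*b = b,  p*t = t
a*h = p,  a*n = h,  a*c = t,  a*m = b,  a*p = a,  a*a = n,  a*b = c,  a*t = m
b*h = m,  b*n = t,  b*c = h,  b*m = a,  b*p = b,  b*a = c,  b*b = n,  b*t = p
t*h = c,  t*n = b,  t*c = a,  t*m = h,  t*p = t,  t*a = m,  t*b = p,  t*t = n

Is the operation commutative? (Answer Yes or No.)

Check whether the table is symmetric across its main diagonal.
Every entry (row x, col y) equals the entry (row y, col x), so G is abelian.

Yes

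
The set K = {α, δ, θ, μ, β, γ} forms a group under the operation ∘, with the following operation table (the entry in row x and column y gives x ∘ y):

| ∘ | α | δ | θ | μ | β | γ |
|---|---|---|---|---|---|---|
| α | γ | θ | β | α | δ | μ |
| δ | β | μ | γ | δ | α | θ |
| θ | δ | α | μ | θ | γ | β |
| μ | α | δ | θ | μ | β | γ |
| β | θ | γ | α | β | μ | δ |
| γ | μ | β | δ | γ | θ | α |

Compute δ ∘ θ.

Read row δ, column θ: δ ∘ θ = γ.
(Structurally, K here is isomorphic to the symmetric group S_3.)

γ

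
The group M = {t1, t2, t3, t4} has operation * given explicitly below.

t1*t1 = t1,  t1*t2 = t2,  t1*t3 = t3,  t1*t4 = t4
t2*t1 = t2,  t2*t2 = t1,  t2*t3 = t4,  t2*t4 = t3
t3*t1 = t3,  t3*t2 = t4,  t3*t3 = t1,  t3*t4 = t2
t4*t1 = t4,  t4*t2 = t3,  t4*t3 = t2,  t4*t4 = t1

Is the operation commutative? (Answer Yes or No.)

Check whether the table is symmetric across its main diagonal.
Every entry (row x, col y) equals the entry (row y, col x), so M is abelian.
(In fact M ≅ the Klein four-group V_4.)

Yes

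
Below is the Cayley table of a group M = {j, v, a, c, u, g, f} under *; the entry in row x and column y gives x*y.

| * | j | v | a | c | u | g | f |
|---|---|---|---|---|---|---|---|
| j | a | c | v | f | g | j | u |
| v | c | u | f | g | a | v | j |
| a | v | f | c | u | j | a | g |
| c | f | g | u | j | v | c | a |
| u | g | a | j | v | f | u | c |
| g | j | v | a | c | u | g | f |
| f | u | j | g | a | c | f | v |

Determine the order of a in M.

The identity element is g (its row matches the header).
a^1 = a
a^2 = a*a = c
a^3 = c*a = u
a^4 = u*a = j
a^5 = j*a = v
a^6 = v*a = f
a^7 = f*a = g
The first power of a equal to the identity is a^7, so ord(a) = 7.

7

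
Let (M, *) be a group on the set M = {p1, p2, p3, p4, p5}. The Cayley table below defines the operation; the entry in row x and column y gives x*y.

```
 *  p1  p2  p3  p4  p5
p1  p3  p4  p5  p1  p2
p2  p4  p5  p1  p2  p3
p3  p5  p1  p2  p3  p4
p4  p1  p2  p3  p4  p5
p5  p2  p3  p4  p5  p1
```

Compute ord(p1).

The identity element is p4 (its row matches the header).
p1^1 = p1
p1^2 = p1*p1 = p3
p1^3 = p3*p1 = p5
p1^4 = p5*p1 = p2
p1^5 = p2*p1 = p4
The first power of p1 equal to the identity is p1^5, so ord(p1) = 5.
(Structurally, M here is isomorphic to the cyclic group Z_5.)

5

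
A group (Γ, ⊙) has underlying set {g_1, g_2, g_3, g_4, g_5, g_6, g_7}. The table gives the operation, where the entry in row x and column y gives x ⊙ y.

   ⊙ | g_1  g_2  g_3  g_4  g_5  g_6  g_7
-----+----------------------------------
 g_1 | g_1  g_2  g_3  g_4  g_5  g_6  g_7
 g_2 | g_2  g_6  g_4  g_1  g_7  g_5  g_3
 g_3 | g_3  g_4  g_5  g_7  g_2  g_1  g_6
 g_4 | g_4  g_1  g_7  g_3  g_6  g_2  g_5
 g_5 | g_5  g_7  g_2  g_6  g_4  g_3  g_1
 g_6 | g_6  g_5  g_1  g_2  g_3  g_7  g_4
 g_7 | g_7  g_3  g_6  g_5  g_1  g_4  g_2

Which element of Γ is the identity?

g_1

The identity e satisfies e ⊙ x = x for all x, so its row in the table reproduces the column headers.
Row g_1 reads: g_1, g_2, g_3, g_4, g_5, g_6, g_7 — exactly the header order. So g_1 is the identity.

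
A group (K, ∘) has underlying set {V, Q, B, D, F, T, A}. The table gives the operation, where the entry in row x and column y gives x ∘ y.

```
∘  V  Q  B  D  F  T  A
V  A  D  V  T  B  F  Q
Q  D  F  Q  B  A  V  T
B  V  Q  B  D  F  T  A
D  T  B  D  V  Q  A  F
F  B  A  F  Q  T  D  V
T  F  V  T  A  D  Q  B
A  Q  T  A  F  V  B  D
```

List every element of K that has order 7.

Identity is B. Compute the order of each non-identity element by repeated multiplication:
  V: V → A → Q → D → T → F → B  (order 7)
  Q: Q → F → A → T → V → D → B  (order 7)
  D: D → V → T → A → F → Q → B  (order 7)
  F: F → T → D → Q → A → V → B  (order 7)
  T: T → Q → V → F → D → A → B  (order 7)
  A: A → D → F → V → Q → T → B  (order 7)
Elements of order 7: {A, D, F, Q, T, V}.

{A, D, F, Q, T, V}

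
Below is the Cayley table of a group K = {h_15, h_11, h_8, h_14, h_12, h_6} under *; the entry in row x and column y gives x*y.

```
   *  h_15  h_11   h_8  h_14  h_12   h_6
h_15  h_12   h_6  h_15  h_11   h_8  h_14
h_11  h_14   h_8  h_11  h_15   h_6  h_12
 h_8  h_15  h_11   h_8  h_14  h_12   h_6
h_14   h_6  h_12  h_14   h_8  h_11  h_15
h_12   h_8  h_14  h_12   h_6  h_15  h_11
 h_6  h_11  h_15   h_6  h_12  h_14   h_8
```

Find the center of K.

An element z is central iff its row equals its column in the table.
For h_15: h_15*h_6 = h_14 ≠ h_11 = h_6*h_15, so h_15 ∉ Z.
Checking each element this way leaves Z(K) = {h_8}.

{h_8}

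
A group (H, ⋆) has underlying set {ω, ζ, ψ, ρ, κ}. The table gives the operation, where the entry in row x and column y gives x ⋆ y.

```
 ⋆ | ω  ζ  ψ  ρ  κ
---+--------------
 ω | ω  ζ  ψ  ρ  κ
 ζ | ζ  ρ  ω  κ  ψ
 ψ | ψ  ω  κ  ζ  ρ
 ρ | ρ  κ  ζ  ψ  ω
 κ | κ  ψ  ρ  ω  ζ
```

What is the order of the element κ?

5

The identity element is ω (its row matches the header).
κ^1 = κ
κ^2 = κ ⋆ κ = ζ
κ^3 = ζ ⋆ κ = ψ
κ^4 = ψ ⋆ κ = ρ
κ^5 = ρ ⋆ κ = ω
The first power of κ equal to the identity is κ^5, so ord(κ) = 5.
(Structurally, H here is isomorphic to the cyclic group Z_5.)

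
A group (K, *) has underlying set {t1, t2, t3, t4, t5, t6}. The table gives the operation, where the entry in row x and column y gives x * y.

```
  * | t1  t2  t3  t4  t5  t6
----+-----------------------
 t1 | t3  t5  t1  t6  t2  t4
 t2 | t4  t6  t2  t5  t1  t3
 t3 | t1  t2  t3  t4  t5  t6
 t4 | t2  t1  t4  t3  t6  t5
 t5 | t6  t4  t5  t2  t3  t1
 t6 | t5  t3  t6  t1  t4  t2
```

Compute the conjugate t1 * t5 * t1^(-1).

The identity is t3. In row t1, the entry t3 sits in column t1, so t1^(-1) = t1.
t1 * t5 = t2
t2 * t1 = t4

t4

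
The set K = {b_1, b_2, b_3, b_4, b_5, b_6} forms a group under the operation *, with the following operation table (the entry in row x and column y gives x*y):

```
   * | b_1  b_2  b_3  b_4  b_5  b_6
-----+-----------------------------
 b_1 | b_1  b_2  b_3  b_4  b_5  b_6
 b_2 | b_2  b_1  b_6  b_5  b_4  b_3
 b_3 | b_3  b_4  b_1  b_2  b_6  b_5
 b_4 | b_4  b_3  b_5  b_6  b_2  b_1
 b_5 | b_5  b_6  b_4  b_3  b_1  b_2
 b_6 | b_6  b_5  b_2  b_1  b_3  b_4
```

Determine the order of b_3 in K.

2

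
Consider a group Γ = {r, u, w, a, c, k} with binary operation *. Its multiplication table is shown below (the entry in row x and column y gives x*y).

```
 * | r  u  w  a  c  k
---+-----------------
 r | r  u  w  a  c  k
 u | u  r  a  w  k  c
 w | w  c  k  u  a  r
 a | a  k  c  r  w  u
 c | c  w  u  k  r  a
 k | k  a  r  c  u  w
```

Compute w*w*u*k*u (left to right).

w*w = k
k*u = a
a*k = u
u*u = r

r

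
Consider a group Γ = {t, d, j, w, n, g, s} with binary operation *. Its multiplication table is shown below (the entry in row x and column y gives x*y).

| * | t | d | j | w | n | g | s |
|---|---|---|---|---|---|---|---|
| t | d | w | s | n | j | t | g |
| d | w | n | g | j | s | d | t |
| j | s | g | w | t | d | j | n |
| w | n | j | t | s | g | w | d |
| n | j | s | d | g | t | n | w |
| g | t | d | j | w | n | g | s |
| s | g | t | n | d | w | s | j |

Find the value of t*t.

Read row t, column t: t*t = d.

d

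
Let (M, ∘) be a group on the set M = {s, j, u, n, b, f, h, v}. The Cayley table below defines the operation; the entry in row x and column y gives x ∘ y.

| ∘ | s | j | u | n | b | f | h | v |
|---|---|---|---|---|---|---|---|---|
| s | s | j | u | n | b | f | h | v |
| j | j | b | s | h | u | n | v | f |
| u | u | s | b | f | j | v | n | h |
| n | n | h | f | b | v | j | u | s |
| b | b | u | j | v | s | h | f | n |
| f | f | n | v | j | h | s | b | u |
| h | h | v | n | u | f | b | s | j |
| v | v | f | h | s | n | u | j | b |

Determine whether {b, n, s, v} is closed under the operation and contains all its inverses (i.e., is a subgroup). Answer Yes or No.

{b, n, s, v} contains the identity s.
Checking products: every product of two elements of {b, n, s, v} (read from the table) lies in {b, n, s, v}, so the set is closed.
In a finite group, a nonempty closed subset is a subgroup. So {b, n, s, v} ≤ M.
(Structurally, M here is isomorphic to Z_2 x Z_4.)

Yes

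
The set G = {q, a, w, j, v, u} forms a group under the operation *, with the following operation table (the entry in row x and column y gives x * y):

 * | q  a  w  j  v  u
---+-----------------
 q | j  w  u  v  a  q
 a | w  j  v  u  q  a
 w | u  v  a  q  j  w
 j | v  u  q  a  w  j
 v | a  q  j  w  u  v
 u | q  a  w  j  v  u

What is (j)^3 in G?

u

j^1 = j
j^2 = j * j = a
j^3 = a * j = u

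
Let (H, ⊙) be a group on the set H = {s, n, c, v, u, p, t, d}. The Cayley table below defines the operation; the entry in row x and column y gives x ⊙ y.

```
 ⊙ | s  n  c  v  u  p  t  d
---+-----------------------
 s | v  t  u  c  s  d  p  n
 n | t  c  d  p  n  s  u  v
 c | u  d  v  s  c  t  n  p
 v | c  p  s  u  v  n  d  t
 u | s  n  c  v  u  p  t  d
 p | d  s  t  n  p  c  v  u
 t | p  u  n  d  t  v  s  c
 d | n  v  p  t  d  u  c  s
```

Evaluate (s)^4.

s^1 = s
s^2 = s ⊙ s = v
s^3 = v ⊙ s = c
s^4 = c ⊙ s = u

u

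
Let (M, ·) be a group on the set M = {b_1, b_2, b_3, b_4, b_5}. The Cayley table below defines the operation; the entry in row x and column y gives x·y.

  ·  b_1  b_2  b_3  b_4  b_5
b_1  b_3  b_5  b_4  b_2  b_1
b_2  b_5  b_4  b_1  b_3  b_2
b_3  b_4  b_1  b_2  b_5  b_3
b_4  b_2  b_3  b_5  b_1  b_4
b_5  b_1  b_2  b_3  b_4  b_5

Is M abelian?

Check whether the table is symmetric across its main diagonal.
Every entry (row x, col y) equals the entry (row y, col x), so M is abelian.

Yes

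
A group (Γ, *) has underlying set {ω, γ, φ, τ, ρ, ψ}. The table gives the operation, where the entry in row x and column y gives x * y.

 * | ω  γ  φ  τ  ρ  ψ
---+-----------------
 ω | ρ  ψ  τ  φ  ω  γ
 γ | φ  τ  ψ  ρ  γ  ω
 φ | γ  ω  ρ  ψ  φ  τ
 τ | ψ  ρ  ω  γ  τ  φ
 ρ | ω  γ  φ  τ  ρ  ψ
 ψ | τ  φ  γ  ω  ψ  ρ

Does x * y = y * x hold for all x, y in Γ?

No

γ * ω = φ but ω * γ = ψ.
Since γ and ω do not commute, Γ is not abelian.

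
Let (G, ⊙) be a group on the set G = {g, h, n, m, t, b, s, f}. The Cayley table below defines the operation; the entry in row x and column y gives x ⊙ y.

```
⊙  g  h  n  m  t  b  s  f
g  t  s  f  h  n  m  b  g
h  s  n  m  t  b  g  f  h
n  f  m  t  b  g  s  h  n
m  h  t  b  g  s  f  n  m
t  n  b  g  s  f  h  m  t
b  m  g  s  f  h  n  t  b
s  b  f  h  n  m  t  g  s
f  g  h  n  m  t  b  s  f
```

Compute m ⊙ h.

t

Read row m, column h: m ⊙ h = t.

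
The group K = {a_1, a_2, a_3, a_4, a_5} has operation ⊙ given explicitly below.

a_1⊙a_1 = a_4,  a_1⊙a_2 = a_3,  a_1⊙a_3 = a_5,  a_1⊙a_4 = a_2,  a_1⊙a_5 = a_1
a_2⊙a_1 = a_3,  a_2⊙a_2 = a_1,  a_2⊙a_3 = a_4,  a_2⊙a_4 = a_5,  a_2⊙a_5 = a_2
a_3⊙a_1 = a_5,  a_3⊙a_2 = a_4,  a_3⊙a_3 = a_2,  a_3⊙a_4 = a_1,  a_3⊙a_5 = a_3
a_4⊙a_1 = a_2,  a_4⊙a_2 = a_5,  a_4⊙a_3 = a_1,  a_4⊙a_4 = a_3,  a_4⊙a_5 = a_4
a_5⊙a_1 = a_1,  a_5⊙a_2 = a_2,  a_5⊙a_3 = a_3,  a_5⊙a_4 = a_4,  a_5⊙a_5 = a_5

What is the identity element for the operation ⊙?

a_5

The identity e satisfies e ⊙ x = x for all x, so its row in the table reproduces the column headers.
Row a_5 reads: a_1, a_2, a_3, a_4, a_5 — exactly the header order. So a_5 is the identity.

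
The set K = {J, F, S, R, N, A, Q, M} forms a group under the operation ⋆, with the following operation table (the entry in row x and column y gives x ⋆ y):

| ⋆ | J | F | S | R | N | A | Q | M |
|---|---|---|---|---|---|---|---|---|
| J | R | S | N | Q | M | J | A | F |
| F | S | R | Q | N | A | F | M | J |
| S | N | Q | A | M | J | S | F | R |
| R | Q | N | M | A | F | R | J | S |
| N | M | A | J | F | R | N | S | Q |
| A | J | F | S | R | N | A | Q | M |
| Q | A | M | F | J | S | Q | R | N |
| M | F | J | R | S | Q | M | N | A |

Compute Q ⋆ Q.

R

Read row Q, column Q: Q ⋆ Q = R.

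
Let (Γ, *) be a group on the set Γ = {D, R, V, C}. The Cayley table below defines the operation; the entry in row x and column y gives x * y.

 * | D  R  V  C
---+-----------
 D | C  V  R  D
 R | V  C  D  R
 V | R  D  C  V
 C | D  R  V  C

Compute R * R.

Read row R, column R: R * R = C.
(Structurally, Γ here is isomorphic to the Klein four-group V_4.)

C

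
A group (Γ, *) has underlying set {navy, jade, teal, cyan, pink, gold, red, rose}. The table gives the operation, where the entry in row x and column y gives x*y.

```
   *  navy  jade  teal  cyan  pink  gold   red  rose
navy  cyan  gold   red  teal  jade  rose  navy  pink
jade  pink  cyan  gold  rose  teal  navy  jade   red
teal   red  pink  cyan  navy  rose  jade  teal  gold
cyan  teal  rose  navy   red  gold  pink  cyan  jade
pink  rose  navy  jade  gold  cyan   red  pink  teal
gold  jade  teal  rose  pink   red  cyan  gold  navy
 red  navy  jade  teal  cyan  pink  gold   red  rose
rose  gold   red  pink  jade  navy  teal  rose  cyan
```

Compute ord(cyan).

2

The identity element is red (its row matches the header).
cyan^1 = cyan
cyan^2 = cyan*cyan = red
The first power of cyan equal to the identity is cyan^2, so ord(cyan) = 2.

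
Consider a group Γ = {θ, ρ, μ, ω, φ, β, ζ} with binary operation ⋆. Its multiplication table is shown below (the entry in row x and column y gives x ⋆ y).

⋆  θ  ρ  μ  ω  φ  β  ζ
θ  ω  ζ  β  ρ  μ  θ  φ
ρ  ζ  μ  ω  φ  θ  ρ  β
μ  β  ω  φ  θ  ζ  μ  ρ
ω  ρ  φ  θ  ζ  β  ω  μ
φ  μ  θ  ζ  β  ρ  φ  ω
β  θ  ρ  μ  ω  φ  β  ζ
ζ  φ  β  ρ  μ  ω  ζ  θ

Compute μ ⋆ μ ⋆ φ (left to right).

ρ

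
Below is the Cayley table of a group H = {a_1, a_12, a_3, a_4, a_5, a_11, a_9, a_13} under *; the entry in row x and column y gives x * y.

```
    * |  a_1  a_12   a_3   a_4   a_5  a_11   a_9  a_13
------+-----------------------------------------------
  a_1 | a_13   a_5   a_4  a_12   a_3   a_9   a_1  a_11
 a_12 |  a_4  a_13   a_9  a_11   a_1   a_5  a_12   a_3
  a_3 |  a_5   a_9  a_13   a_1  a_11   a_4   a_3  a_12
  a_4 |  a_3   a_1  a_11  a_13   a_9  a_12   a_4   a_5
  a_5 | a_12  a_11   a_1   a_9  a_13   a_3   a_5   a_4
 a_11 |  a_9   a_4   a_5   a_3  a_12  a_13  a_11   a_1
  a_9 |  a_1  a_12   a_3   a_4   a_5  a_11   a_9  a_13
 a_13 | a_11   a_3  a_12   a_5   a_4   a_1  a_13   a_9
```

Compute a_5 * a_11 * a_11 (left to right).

a_4

a_5 * a_11 = a_3
a_3 * a_11 = a_4
(Structurally, H here is isomorphic to the quaternion group Q_8.)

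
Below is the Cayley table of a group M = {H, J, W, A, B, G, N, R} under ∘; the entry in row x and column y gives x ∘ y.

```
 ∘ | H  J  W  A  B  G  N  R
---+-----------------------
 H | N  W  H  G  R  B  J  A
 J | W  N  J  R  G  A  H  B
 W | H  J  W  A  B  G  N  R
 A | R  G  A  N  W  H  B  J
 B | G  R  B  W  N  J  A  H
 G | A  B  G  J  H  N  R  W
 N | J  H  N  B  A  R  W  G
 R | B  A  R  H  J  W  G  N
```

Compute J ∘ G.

Read row J, column G: J ∘ G = A.
(Structurally, M here is isomorphic to the quaternion group Q_8.)

A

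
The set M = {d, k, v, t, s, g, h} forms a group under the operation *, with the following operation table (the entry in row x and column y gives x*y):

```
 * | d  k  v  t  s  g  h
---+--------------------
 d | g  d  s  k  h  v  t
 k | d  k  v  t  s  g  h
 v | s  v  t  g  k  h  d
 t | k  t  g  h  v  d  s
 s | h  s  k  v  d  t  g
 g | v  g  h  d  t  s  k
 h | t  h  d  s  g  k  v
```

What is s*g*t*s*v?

h

s*g = t
t*t = h
h*s = g
g*v = h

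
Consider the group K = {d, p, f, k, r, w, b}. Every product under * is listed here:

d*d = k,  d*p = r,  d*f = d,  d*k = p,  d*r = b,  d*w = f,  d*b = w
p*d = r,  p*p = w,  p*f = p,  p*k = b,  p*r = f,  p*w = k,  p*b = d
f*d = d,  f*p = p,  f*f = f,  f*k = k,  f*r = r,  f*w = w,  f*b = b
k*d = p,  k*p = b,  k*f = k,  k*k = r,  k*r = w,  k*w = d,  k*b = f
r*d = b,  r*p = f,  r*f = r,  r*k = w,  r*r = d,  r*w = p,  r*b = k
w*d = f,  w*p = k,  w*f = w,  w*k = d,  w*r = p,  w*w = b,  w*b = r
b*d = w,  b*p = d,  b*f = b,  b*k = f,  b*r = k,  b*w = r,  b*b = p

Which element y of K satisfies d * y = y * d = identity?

First locate the identity: row f matches the header, so f is the identity.
Scan row d for f: d * w = f. Hence d^(-1) = w.
(Structurally, K here is isomorphic to the cyclic group Z_7.)

w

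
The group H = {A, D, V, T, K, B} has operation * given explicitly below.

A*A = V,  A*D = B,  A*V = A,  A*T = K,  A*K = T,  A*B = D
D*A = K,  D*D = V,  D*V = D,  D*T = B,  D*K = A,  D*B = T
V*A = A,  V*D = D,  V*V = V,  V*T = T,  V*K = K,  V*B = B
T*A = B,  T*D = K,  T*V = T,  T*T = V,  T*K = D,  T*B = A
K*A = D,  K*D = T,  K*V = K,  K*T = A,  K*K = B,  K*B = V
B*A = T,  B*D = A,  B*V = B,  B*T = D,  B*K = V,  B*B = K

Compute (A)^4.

A^1 = A
A^2 = A*A = V
A^3 = V*A = A
A^4 = A*A = V

V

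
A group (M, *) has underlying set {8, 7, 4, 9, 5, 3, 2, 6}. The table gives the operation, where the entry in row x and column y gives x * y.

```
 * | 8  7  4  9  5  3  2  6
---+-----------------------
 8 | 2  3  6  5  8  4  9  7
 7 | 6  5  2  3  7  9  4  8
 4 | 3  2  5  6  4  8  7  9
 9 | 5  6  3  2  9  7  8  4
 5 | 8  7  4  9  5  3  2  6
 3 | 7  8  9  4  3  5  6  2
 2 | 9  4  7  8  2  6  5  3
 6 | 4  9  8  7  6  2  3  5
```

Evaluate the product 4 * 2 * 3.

4 * 2 = 7
7 * 3 = 9

9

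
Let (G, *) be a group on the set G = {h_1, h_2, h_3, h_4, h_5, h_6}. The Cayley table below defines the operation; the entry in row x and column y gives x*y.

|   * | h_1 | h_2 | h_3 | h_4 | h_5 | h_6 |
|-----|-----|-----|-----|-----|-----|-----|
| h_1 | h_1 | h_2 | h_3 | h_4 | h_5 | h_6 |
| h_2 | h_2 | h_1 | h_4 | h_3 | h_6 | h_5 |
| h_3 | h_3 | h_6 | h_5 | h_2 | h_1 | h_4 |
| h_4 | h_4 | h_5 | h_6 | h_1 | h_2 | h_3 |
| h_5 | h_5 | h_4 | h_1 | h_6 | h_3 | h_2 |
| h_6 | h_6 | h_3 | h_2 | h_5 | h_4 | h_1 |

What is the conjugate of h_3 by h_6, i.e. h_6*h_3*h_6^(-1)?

The identity is h_1. In row h_6, the entry h_1 sits in column h_6, so h_6^(-1) = h_6.
h_6*h_3 = h_2
h_2*h_6 = h_5

h_5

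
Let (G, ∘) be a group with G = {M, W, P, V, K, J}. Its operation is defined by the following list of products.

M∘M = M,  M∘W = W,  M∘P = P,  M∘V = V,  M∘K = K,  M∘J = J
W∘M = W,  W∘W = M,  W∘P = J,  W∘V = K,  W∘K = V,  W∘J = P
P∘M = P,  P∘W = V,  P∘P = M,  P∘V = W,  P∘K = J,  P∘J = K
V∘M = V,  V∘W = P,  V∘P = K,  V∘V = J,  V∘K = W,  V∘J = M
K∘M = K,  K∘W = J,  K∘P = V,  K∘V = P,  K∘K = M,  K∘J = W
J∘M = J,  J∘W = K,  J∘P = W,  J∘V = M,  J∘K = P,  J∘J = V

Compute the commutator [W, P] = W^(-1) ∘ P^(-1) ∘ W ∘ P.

Identity is M; from the table W^(-1) = W and P^(-1) = P.
W ∘ P = J
J ∘ W = K
K ∘ P = V

V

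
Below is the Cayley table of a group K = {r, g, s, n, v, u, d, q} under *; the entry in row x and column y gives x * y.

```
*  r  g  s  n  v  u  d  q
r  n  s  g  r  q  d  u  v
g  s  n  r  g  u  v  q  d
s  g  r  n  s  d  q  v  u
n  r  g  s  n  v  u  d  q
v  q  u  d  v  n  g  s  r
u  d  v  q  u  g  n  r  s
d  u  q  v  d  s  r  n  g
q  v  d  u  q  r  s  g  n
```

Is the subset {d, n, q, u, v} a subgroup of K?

q * d = g, which is not in {d, n, q, u, v}.
The subset is not closed under *, so it is not a subgroup.
(Structurally, K here is isomorphic to the elementary abelian group (Z_2)^3.)

No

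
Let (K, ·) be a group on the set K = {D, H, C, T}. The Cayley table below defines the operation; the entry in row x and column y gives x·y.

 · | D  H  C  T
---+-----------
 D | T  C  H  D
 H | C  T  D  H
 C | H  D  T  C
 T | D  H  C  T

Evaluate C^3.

C

C^1 = C
C^2 = C·C = T
C^3 = T·C = C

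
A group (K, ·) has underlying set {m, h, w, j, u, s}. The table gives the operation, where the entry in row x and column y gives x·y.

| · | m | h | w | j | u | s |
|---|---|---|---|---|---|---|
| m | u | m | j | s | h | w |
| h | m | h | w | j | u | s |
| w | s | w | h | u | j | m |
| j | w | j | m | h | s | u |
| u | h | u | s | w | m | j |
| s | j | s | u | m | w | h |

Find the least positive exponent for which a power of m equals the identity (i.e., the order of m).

The identity element is h (its row matches the header).
m^1 = m
m^2 = m·m = u
m^3 = u·m = h
The first power of m equal to the identity is m^3, so ord(m) = 3.
(Structurally, K here is isomorphic to the symmetric group S_3.)

3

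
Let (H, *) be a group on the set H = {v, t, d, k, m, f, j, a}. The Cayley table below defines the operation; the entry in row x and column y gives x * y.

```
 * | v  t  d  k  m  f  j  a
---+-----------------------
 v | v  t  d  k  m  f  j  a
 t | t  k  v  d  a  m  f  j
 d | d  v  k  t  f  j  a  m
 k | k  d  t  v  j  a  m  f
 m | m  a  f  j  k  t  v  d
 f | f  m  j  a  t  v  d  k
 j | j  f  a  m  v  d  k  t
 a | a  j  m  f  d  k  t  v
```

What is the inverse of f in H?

f

First locate the identity: row v matches the header, so v is the identity.
Scan row f for v: f * f = v. Hence f^(-1) = f.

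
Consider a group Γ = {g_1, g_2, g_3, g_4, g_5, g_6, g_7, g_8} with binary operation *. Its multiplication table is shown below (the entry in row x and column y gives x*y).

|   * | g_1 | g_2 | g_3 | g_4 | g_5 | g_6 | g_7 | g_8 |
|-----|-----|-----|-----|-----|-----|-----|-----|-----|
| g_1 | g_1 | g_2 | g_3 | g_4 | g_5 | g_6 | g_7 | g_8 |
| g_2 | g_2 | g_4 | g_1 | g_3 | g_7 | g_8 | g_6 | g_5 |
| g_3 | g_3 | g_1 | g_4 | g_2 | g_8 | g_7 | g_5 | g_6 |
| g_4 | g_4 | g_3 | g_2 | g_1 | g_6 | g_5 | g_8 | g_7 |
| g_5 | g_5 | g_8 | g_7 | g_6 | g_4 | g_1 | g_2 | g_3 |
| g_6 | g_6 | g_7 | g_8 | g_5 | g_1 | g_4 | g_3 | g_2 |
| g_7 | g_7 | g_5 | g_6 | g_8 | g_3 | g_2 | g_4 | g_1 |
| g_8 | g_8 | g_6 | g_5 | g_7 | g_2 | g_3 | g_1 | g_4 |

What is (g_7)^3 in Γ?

g_8

g_7^1 = g_7
g_7^2 = g_7*g_7 = g_4
g_7^3 = g_4*g_7 = g_8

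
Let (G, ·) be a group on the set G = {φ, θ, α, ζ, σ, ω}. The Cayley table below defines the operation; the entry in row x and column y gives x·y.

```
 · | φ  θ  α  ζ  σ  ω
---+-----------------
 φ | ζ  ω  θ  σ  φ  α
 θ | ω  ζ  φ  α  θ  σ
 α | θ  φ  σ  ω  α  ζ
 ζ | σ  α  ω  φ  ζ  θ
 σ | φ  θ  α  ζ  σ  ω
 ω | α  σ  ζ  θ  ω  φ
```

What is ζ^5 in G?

ζ^1 = ζ
ζ^2 = ζ·ζ = φ
ζ^3 = φ·ζ = σ
ζ^4 = σ·ζ = ζ
ζ^5 = ζ·ζ = φ

φ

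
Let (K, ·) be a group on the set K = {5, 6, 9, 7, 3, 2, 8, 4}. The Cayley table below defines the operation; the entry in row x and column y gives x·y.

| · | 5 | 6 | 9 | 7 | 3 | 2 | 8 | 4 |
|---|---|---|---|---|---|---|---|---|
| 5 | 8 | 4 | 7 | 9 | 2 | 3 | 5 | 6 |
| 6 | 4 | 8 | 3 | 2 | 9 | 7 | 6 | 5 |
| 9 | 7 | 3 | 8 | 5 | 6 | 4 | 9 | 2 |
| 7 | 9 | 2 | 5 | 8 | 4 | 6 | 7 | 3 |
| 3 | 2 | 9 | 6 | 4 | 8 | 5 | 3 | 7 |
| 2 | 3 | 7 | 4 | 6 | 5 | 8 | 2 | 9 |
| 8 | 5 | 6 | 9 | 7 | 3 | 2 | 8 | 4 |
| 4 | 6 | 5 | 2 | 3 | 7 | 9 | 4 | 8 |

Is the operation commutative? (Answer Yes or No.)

Yes

Check whether the table is symmetric across its main diagonal.
Every entry (row x, col y) equals the entry (row y, col x), so K is abelian.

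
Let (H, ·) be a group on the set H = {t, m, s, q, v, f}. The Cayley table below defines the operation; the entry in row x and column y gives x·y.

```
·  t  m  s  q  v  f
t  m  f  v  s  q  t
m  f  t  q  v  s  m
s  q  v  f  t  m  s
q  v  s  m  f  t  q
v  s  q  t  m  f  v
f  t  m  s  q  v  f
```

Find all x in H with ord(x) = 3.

{m, t}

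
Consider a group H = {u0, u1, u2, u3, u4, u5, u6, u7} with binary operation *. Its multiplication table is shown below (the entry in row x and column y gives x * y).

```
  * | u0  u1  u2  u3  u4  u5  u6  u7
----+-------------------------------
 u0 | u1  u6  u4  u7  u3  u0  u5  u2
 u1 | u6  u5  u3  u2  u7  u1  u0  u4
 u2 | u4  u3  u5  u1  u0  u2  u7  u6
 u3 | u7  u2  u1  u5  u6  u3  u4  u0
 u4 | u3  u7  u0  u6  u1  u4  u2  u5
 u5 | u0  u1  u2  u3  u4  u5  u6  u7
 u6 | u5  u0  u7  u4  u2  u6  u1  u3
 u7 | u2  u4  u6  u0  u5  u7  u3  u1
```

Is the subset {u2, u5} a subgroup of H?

{u2, u5} contains the identity u5.
Checking products: every product of two elements of {u2, u5} (read from the table) lies in {u2, u5}, so the set is closed.
In a finite group, a nonempty closed subset is a subgroup. So {u2, u5} ≤ H.
(Structurally, H here is isomorphic to Z_2 x Z_4.)

Yes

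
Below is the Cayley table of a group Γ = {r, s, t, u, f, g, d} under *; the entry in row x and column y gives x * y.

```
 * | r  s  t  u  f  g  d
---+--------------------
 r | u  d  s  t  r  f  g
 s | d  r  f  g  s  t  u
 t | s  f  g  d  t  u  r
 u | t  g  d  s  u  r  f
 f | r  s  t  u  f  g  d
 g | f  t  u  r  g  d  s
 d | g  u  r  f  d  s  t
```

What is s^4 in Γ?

u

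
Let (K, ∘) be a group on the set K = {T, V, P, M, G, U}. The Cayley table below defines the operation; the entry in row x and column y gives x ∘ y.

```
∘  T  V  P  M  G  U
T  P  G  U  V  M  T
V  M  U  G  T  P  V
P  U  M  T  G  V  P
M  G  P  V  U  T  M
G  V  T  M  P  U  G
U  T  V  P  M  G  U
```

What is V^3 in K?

V

V^1 = V
V^2 = V ∘ V = U
V^3 = U ∘ V = V
(Structurally, K here is isomorphic to the symmetric group S_3.)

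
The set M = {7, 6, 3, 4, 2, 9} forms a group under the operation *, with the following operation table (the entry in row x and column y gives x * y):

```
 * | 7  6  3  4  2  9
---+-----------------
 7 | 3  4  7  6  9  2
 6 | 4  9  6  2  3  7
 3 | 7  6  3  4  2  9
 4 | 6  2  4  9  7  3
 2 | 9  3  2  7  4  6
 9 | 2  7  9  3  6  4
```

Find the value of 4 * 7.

6

Read row 4, column 7: 4 * 7 = 6.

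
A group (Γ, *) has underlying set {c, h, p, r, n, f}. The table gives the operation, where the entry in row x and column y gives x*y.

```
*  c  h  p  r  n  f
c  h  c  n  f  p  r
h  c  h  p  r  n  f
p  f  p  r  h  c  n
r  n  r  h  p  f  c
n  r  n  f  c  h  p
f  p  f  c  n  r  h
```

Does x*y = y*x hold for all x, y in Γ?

No

r*c = n but c*r = f.
Since r and c do not commute, Γ is not abelian.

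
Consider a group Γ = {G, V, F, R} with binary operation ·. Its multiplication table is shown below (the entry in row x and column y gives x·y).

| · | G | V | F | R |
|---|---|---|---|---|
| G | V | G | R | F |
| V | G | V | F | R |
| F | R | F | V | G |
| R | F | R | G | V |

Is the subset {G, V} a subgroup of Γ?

{G, V} contains the identity V.
Checking products: every product of two elements of {G, V} (read from the table) lies in {G, V}, so the set is closed.
In a finite group, a nonempty closed subset is a subgroup. So {G, V} ≤ Γ.
(Structurally, Γ here is isomorphic to the Klein four-group V_4.)

Yes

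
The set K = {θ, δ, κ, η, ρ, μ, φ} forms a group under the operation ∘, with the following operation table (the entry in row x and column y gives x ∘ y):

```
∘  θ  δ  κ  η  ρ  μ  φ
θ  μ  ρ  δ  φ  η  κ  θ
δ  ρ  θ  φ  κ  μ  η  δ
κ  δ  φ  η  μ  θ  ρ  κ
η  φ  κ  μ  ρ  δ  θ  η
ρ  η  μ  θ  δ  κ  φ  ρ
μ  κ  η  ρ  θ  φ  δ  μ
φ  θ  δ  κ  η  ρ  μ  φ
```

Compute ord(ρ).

The identity element is φ (its row matches the header).
ρ^1 = ρ
ρ^2 = ρ ∘ ρ = κ
ρ^3 = κ ∘ ρ = θ
ρ^4 = θ ∘ ρ = η
ρ^5 = η ∘ ρ = δ
ρ^6 = δ ∘ ρ = μ
ρ^7 = μ ∘ ρ = φ
The first power of ρ equal to the identity is ρ^7, so ord(ρ) = 7.

7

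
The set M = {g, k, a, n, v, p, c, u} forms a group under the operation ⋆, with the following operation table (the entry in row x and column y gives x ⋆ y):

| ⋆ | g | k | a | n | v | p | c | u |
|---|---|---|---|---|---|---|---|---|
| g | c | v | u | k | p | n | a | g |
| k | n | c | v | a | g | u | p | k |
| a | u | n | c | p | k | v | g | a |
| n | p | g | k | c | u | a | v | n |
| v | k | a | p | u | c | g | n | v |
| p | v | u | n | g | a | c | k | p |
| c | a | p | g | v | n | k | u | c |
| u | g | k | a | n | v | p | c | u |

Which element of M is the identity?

u

The identity e satisfies e ⋆ x = x for all x, so its row in the table reproduces the column headers.
Row u reads: g, k, a, n, v, p, c, u — exactly the header order. So u is the identity.
(Structurally, M here is isomorphic to the quaternion group Q_8.)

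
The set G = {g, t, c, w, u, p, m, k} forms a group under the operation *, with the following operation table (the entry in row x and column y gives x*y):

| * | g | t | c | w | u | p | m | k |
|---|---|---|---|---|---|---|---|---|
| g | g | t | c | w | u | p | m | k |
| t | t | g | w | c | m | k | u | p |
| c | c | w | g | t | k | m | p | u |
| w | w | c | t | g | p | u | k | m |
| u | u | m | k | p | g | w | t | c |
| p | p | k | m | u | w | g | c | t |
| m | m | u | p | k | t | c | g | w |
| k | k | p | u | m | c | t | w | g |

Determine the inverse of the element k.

First locate the identity: row g matches the header, so g is the identity.
Scan row k for g: k*k = g. Hence k^(-1) = k.

k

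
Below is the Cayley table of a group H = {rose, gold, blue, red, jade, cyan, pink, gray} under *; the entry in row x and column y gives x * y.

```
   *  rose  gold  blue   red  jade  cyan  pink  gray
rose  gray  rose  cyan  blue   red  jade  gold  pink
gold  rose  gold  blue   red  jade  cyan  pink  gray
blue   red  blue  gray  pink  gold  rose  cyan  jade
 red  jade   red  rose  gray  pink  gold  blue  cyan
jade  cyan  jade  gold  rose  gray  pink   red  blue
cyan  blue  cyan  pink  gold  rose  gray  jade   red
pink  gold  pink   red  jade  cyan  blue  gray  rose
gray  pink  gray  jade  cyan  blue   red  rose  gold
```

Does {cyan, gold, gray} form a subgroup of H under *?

gray * cyan = red, which is not in {cyan, gold, gray}.
The subset is not closed under *, so it is not a subgroup.

No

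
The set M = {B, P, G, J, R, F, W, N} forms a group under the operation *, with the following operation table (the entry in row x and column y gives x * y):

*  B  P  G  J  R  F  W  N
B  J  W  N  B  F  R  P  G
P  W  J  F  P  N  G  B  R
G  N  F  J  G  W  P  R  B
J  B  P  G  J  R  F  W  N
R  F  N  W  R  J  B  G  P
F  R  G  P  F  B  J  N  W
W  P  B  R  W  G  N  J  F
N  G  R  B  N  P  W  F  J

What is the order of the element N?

2

The identity element is J (its row matches the header).
N^1 = N
N^2 = N * N = J
The first power of N equal to the identity is N^2, so ord(N) = 2.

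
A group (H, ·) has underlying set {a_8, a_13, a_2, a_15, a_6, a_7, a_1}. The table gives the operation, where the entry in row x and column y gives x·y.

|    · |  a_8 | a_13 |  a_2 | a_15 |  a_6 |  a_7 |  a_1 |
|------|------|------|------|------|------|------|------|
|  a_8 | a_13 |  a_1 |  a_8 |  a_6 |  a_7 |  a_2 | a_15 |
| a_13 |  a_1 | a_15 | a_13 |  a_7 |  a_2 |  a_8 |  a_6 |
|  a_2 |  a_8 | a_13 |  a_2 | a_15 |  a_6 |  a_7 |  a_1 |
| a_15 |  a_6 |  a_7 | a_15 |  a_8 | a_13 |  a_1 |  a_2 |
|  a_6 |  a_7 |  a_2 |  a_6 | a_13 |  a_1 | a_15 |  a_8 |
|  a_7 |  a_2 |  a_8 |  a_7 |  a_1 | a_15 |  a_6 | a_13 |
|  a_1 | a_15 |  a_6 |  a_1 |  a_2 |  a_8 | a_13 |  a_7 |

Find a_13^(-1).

First locate the identity: row a_2 matches the header, so a_2 is the identity.
Scan row a_13 for a_2: a_13·a_6 = a_2. Hence a_13^(-1) = a_6.

a_6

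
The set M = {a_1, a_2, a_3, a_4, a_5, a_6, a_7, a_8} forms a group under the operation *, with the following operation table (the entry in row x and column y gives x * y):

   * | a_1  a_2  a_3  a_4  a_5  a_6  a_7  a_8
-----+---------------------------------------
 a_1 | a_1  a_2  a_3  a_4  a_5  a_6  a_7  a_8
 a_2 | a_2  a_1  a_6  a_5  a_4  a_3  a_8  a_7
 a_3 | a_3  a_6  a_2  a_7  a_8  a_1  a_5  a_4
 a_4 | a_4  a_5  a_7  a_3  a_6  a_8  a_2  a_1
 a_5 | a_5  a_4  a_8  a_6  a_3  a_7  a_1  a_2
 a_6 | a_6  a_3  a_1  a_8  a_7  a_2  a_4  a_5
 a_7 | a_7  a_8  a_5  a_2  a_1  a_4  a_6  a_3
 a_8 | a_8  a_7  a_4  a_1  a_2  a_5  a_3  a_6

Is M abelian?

Yes

Check whether the table is symmetric across its main diagonal.
Every entry (row x, col y) equals the entry (row y, col x), so M is abelian.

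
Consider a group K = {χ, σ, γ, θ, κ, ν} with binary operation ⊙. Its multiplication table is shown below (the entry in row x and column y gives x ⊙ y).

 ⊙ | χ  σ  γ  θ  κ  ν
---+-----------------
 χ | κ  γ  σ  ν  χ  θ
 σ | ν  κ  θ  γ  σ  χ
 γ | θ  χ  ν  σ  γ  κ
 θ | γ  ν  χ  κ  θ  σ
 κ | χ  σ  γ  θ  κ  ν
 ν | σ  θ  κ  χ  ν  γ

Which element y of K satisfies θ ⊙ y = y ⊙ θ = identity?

First locate the identity: row κ matches the header, so κ is the identity.
Scan row θ for κ: θ ⊙ θ = κ. Hence θ^(-1) = θ.

θ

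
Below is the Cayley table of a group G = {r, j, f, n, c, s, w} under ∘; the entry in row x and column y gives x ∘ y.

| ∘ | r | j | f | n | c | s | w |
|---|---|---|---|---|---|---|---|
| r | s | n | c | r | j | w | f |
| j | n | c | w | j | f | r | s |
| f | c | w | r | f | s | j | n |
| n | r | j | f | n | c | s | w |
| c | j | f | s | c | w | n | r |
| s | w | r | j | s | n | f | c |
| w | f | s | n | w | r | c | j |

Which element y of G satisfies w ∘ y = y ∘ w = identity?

First locate the identity: row n matches the header, so n is the identity.
Scan row w for n: w ∘ f = n. Hence w^(-1) = f.

f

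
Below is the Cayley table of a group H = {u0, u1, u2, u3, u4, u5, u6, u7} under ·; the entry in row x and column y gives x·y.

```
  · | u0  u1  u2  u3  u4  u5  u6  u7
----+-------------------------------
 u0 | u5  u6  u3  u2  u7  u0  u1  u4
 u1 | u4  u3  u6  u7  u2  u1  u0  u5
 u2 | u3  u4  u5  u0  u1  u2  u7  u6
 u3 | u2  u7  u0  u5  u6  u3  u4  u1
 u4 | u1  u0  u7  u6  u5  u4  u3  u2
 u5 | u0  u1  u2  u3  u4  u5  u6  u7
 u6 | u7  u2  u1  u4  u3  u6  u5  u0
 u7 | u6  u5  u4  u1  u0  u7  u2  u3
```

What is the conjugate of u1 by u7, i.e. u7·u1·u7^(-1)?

The identity is u5. In row u7, the entry u5 sits in column u1, so u7^(-1) = u1.
u7·u1 = u5
u5·u1 = u1

u1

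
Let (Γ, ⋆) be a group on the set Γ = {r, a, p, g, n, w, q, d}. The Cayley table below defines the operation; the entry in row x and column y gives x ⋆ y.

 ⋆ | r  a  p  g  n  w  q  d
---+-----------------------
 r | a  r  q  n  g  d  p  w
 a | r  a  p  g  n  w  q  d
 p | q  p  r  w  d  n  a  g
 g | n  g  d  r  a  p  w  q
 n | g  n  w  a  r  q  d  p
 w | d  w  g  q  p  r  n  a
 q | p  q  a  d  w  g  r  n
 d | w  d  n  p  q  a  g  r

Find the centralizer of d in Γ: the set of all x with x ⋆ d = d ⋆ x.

{a, d, r, w}

Compare row d with column d entry by entry.
r ⋆ d = w = d ⋆ r, so r commutes with d.
n ⋆ d = p but d ⋆ n = q, so n does not.
Collecting the elements that commute with d: C(d) = {a, d, r, w}.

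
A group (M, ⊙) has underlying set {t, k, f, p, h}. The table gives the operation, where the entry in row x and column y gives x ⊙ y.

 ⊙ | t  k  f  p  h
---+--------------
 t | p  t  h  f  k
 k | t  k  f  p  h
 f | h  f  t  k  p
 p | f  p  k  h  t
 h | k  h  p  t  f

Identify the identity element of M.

k

The identity e satisfies e ⊙ x = x for all x, so its row in the table reproduces the column headers.
Row k reads: t, k, f, p, h — exactly the header order. So k is the identity.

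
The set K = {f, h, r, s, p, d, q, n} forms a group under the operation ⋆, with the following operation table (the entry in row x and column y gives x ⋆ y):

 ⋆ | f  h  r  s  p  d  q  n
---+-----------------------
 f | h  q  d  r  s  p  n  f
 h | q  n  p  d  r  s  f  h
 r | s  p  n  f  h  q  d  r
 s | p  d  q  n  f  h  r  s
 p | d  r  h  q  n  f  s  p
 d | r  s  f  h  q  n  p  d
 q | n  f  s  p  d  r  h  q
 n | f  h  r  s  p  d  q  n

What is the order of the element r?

2

The identity element is n (its row matches the header).
r^1 = r
r^2 = r ⋆ r = n
The first power of r equal to the identity is r^2, so ord(r) = 2.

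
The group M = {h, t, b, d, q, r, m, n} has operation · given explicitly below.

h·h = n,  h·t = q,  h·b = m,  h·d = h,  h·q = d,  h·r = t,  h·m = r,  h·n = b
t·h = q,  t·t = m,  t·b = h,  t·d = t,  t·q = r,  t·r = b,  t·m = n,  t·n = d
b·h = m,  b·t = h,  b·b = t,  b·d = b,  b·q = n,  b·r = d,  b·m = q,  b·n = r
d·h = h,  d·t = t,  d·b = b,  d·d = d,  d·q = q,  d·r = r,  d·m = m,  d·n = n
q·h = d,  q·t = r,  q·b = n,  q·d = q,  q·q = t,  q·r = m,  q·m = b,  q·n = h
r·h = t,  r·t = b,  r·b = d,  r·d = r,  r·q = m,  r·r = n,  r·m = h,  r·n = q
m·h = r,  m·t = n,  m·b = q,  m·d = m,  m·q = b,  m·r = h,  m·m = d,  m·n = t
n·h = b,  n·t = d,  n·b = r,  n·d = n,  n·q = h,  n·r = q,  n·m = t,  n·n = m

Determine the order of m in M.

The identity element is d (its row matches the header).
m^1 = m
m^2 = m·m = d
The first power of m equal to the identity is m^2, so ord(m) = 2.

2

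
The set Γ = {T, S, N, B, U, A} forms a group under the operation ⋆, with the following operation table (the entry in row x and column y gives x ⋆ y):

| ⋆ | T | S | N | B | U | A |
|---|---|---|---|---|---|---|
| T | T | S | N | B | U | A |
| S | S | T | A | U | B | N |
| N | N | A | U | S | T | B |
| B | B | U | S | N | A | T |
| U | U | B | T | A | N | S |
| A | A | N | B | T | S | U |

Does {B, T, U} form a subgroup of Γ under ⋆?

No

B ⋆ B = N, which is not in {B, T, U}.
The subset is not closed under ⋆, so it is not a subgroup.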